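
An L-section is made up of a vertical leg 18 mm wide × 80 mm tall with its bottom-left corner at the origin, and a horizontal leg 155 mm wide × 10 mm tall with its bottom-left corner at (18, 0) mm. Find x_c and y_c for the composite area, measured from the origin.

x_c = 53.84 mm, y_c = 21.86 mm

vertical leg: A = 18 × 80 = 1440.00, centroid at (9.00, 40.00).
horizontal leg: A = 155 × 10 = 1550.00, centroid at (95.50, 5.00).
ΣA = 2990.00 mm², ΣAx_c = 160985.00 mm³, ΣAy_c = 65350.00 mm³.
x_c = 160985.00/2990.00 = 53.84 mm; y_c = 65350.00/2990.00 = 21.86 mm.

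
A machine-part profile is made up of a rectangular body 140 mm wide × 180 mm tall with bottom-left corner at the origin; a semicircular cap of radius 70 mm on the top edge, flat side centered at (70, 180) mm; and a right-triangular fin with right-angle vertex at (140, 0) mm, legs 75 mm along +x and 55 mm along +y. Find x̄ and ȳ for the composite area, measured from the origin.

rectangular body: A = 140 × 180 = 25200.00, centroid at (70.00, 90.00).
semicircular top: A = ½π·70² = 7696.90, centroid at (70.00, 209.71).
triangular fin: A = ½·75·55 = 2062.50, centroid at (165.00, 18.33).
ΣA = 34959.40 mm²
ΣAx̄ = (25200.00)(70.00) + (7696.90)(70.00) + (2062.50)(165.00) = 2643095.64 mm³
ΣAȳ = (25200.00)(90.00) + (7696.90)(209.71) + (2062.50)(18.33) = 3919921.53 mm³
x̄ = 2643095.64 / 34959.40 = 75.60 mm
ȳ = 3919921.53 / 34959.40 = 112.13 mm

x̄ = 75.60 mm, ȳ = 112.13 mm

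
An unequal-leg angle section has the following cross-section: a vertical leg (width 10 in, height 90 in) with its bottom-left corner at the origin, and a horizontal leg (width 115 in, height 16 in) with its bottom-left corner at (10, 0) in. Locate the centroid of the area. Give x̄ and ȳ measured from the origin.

vertical leg: A = 10 × 90 = 900.00, centroid at (5.00, 45.00).
horizontal leg: A = 115 × 16 = 1840.00, centroid at (67.50, 8.00).
ΣA = 2740.00 in²
ΣAx̄ = (900.00)(5.00) + (1840.00)(67.50) = 128700.00 in³
ΣAȳ = (900.00)(45.00) + (1840.00)(8.00) = 55220.00 in³
x̄ = 128700.00 / 2740.00 = 46.97 in
ȳ = 55220.00 / 2740.00 = 20.15 in

x̄ = 46.97 in, ȳ = 20.15 in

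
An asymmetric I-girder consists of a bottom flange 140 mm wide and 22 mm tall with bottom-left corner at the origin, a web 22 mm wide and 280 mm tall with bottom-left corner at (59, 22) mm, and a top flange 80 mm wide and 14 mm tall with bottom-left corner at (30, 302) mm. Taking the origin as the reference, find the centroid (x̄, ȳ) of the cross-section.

bottom flange: A = 140 × 22 = 3080.00, centroid at (70.00, 11.00).
web: A = 22 × 280 = 6160.00, centroid at (70.00, 162.00).
top flange: A = 80 × 14 = 1120.00, centroid at (70.00, 309.00).
ΣA = 10360.00 mm², ΣAx̄ = 725200.00 mm³, ΣAȳ = 1377880.00 mm³.
x̄ = 725200.00/10360.00 = 70.00 mm; ȳ = 1377880.00/10360.00 = 133.00 mm.

x̄ = 70.00 mm, ȳ = 133.00 mm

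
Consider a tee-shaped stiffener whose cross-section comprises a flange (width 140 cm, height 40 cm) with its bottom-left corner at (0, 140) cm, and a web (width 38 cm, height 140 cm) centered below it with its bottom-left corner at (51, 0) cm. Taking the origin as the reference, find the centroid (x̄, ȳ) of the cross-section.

x̄ = 70.00 cm, ȳ = 116.15 cm

Part | A | x̄ᵢ | ȳᵢ | A·x̄ᵢ | A·ȳᵢ
web | 5320.00 | 70.00 | 70.00 | 372400.00 | 372400.00
flange | 5600.00 | 70.00 | 160.00 | 392000.00 | 896000.00
Σ | 10920.00 |  |  | 764400.00 | 1268400.00
x̄ = 764400.00 / 10920.00 = 70.00 cm
ȳ = 1268400.00 / 10920.00 = 116.15 cm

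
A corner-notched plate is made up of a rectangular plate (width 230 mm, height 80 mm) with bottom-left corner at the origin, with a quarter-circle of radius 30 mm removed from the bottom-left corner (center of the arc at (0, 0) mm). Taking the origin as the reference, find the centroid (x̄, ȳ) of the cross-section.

x̄ = 119.09 mm, ȳ = 41.09 mm

plate: A = 230 × 80 = 18400.00, centroid at (115.00, 40.00).
removed quarter-circle: A = −¼π·30² = -706.86, centroid at (12.73, 12.73).
ΣA = 17693.14 mm²
ΣAx̄ = (18400.00)(115.00) + (-706.86)(12.73) = 2107000.00 mm³
ΣAȳ = (18400.00)(40.00) + (-706.86)(12.73) = 727000.00 mm³
x̄ = 2107000.00 / 17693.14 = 119.09 mm
ȳ = 727000.00 / 17693.14 = 41.09 mm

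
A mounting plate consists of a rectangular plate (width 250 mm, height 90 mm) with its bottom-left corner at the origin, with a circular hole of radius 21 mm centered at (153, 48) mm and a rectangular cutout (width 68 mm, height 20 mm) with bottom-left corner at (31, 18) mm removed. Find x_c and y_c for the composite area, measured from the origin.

plate: A = 250 × 90 = 22500.00, centroid at (125.00, 45.00).
hole 1: A = −π·21² = -1385.44, centroid at (153.00, 48.00).
hole 2: A = −(68 × 20) = -1360.00, centroid at (65.00, 28.00).
ΣA = 19754.56 mm², ΣAx_c = 2512127.32 mm³, ΣAy_c = 907918.77 mm³.
x_c = 2512127.32/19754.56 = 127.17 mm; y_c = 907918.77/19754.56 = 45.96 mm.

x_c = 127.17 mm, y_c = 45.96 mm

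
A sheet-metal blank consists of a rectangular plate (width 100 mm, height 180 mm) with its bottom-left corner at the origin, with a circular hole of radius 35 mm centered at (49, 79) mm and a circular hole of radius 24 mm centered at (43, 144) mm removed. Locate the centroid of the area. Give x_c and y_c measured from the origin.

x_c = 51.34 mm, y_c = 85.51 mm

Part | A | x̄ᵢ | ȳᵢ | A·x̄ᵢ | A·ȳᵢ
plate | 18000.00 | 50.00 | 90.00 | 900000.00 | 1620000.00
hole 1 | -3848.45 | 49.00 | 79.00 | -188574.10 | -304027.63
hole 2 | -1809.56 | 43.00 | 144.00 | -77810.97 | -260576.26
Σ | 12341.99 |  |  | 633614.93 | 1055396.11
x_c = 633614.93 / 12341.99 = 51.34 mm
y_c = 1055396.11 / 12341.99 = 85.51 mm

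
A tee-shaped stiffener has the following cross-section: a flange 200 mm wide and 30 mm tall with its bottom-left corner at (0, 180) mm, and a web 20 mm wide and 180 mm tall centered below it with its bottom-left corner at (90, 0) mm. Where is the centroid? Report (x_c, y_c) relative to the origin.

Part | A | x̄ᵢ | ȳᵢ | A·x̄ᵢ | A·ȳᵢ
web | 3600.00 | 100.00 | 90.00 | 360000.00 | 324000.00
flange | 6000.00 | 100.00 | 195.00 | 600000.00 | 1170000.00
Σ | 9600.00 |  |  | 960000.00 | 1494000.00
x_c = 960000.00 / 9600.00 = 100.00 mm
y_c = 1494000.00 / 9600.00 = 155.62 mm

x_c = 100.00 mm, y_c = 155.62 mm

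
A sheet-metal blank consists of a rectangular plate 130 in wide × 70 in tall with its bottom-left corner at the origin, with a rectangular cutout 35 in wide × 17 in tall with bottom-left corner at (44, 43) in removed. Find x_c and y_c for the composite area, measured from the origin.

plate: A = 130 × 70 = 9100.00, centroid at (65.00, 35.00).
hole: A = −(35 × 17) = -595.00, centroid at (61.50, 51.50).
ΣA = 8505.00 in²
ΣAx_c = (9100.00)(65.00) + (-595.00)(61.50) = 554907.50 in³
ΣAy_c = (9100.00)(35.00) + (-595.00)(51.50) = 287857.50 in³
x_c = 554907.50 / 8505.00 = 65.24 in
y_c = 287857.50 / 8505.00 = 33.85 in

x_c = 65.24 in, y_c = 33.85 in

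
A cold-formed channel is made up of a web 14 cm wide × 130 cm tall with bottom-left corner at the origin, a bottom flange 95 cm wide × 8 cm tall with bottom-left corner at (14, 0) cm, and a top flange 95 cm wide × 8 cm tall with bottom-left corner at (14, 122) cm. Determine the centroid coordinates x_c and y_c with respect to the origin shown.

web: A = 14 × 130 = 1820.00, centroid at (7.00, 65.00).
bottom flange: A = 95 × 8 = 760.00, centroid at (61.50, 4.00).
top flange: A = 95 × 8 = 760.00, centroid at (61.50, 126.00).
ΣA = 3340.00 cm²
ΣAx_c = (1820.00)(7.00) + (760.00)(61.50) + (760.00)(61.50) = 106220.00 cm³
ΣAy_c = (1820.00)(65.00) + (760.00)(4.00) + (760.00)(126.00) = 217100.00 cm³
x_c = 106220.00 / 3340.00 = 31.80 cm
y_c = 217100.00 / 3340.00 = 65.00 cm

x_c = 31.80 cm, y_c = 65.00 cm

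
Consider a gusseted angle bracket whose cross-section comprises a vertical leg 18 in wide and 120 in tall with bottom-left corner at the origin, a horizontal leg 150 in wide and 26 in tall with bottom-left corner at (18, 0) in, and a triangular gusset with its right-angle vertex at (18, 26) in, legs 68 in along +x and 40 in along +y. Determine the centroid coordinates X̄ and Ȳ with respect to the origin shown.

X̄ = 58.96 in, Ȳ = 31.51 in

vertical leg: A = 18 × 120 = 2160.00, centroid at (9.00, 60.00).
horizontal leg: A = 150 × 26 = 3900.00, centroid at (93.00, 13.00).
gusset: A = ½·68·40 = 1360.00, centroid at (40.67, 39.33).
ΣA = 7420.00 in², ΣAX̄ = 437446.67 in³, ΣAȲ = 233793.33 in³.
X̄ = 437446.67/7420.00 = 58.96 in; Ȳ = 233793.33/7420.00 = 31.51 in.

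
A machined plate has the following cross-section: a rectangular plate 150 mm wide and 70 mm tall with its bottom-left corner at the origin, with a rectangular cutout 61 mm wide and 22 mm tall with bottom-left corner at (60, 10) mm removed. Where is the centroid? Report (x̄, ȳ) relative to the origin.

plate: A = 150 × 70 = 10500.00, centroid at (75.00, 35.00).
hole: A = −(61 × 22) = -1342.00, centroid at (90.50, 21.00).
ΣA = 9158.00 mm²
ΣAx̄ = (10500.00)(75.00) + (-1342.00)(90.50) = 666049.00 mm³
ΣAȳ = (10500.00)(35.00) + (-1342.00)(21.00) = 339318.00 mm³
x̄ = 666049.00 / 9158.00 = 72.73 mm
ȳ = 339318.00 / 9158.00 = 37.05 mm

x̄ = 72.73 mm, ȳ = 37.05 mm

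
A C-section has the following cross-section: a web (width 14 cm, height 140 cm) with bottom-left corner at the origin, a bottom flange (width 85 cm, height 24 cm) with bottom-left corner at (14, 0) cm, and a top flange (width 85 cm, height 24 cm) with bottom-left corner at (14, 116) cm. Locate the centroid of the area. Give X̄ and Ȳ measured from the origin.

X̄ = 40.44 cm, Ȳ = 70.00 cm

web: A = 14 × 140 = 1960.00, centroid at (7.00, 70.00).
bottom flange: A = 85 × 24 = 2040.00, centroid at (56.50, 12.00).
top flange: A = 85 × 24 = 2040.00, centroid at (56.50, 128.00).
ΣA = 6040.00 cm²
ΣAX̄ = (1960.00)(7.00) + (2040.00)(56.50) + (2040.00)(56.50) = 244240.00 cm³
ΣAȲ = (1960.00)(70.00) + (2040.00)(12.00) + (2040.00)(128.00) = 422800.00 cm³
X̄ = 244240.00 / 6040.00 = 40.44 cm
Ȳ = 422800.00 / 6040.00 = 70.00 cm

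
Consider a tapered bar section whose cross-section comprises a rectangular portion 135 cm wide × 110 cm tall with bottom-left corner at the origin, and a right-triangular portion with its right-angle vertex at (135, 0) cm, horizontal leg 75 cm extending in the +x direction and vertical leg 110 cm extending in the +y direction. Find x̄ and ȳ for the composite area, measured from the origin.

Part | A | x̄ᵢ | ȳᵢ | A·x̄ᵢ | A·ȳᵢ
rectangular portion | 14850.00 | 67.50 | 55.00 | 1002375.00 | 816750.00
triangular portion | 4125.00 | 160.00 | 36.67 | 660000.00 | 151250.00
Σ | 18975.00 |  |  | 1662375.00 | 968000.00
x̄ = 1662375.00 / 18975.00 = 87.61 cm
ȳ = 968000.00 / 18975.00 = 51.01 cm

x̄ = 87.61 cm, ȳ = 51.01 cm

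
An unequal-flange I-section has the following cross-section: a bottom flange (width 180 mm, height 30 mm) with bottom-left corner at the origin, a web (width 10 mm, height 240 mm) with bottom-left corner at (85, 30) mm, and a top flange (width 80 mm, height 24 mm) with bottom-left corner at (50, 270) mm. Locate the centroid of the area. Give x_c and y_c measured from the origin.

x_c = 90.00 mm, y_c = 101.07 mm

bottom flange: A = 180 × 30 = 5400.00, centroid at (90.00, 15.00).
web: A = 10 × 240 = 2400.00, centroid at (90.00, 150.00).
top flange: A = 80 × 24 = 1920.00, centroid at (90.00, 282.00).
ΣA = 9720.00 mm²
ΣAx_c = (5400.00)(90.00) + (2400.00)(90.00) + (1920.00)(90.00) = 874800.00 mm³
ΣAy_c = (5400.00)(15.00) + (2400.00)(150.00) + (1920.00)(282.00) = 982440.00 mm³
x_c = 874800.00 / 9720.00 = 90.00 mm
y_c = 982440.00 / 9720.00 = 101.07 mm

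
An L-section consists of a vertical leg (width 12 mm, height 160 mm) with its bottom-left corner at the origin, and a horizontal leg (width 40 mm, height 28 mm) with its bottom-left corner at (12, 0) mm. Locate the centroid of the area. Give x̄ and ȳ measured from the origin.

x̄ = 15.58 mm, ȳ = 55.68 mm

vertical leg: A = 12 × 160 = 1920.00, centroid at (6.00, 80.00).
horizontal leg: A = 40 × 28 = 1120.00, centroid at (32.00, 14.00).
ΣA = 3040.00 mm²
ΣAx̄ = (1920.00)(6.00) + (1120.00)(32.00) = 47360.00 mm³
ΣAȳ = (1920.00)(80.00) + (1120.00)(14.00) = 169280.00 mm³
x̄ = 47360.00 / 3040.00 = 15.58 mm
ȳ = 169280.00 / 3040.00 = 55.68 mm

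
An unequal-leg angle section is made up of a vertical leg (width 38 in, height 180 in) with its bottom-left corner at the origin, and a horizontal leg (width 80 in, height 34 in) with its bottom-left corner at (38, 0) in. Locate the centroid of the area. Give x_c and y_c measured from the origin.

x_c = 35.79 in, y_c = 69.23 in

vertical leg: A = 38 × 180 = 6840.00, centroid at (19.00, 90.00).
horizontal leg: A = 80 × 34 = 2720.00, centroid at (78.00, 17.00).
ΣA = 9560.00 in², ΣAx_c = 342120.00 in³, ΣAy_c = 661840.00 in³.
x_c = 342120.00/9560.00 = 35.79 in; y_c = 661840.00/9560.00 = 69.23 in.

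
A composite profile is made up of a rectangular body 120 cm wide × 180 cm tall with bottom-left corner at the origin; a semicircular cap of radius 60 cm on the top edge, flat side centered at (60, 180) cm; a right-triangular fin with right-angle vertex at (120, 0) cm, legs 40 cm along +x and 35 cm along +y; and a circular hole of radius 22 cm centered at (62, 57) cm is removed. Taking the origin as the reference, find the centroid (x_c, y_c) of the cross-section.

x_c = 61.83 cm, y_c = 114.52 cm

rectangular body: A = 120 × 180 = 21600.00, centroid at (60.00, 90.00).
semicircular top: A = ½π·60² = 5654.87, centroid at (60.00, 205.46).
triangular fin: A = ½·40·35 = 700.00, centroid at (133.33, 11.67).
hole: A = −π·22² = -1520.53, centroid at (62.00, 57.00).
ΣA = 26434.34 cm², ΣAx_c = 1634352.43 cm³, ΣAy_c = 3027372.43 cm³.
x_c = 1634352.43/26434.34 = 61.83 cm; y_c = 3027372.43/26434.34 = 114.52 cm.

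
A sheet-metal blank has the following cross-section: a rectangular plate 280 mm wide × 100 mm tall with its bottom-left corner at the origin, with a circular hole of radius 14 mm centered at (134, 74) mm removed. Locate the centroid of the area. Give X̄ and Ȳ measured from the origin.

X̄ = 140.13 mm, Ȳ = 49.46 mm

plate: A = 280 × 100 = 28000.00, centroid at (140.00, 50.00).
hole: A = −π·14² = -615.75, centroid at (134.00, 74.00).
ΣA = 27384.25 mm²
ΣAX̄ = (28000.00)(140.00) + (-615.75)(134.00) = 3837489.21 mm³
ΣAȲ = (28000.00)(50.00) + (-615.75)(74.00) = 1354434.34 mm³
X̄ = 3837489.21 / 27384.25 = 140.13 mm
Ȳ = 1354434.34 / 27384.25 = 49.46 mm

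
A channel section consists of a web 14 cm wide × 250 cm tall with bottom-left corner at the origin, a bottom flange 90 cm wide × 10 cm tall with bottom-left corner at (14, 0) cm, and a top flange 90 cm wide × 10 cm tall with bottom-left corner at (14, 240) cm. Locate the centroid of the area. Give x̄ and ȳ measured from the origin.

web: A = 14 × 250 = 3500.00, centroid at (7.00, 125.00).
bottom flange: A = 90 × 10 = 900.00, centroid at (59.00, 5.00).
top flange: A = 90 × 10 = 900.00, centroid at (59.00, 245.00).
ΣA = 5300.00 cm²
ΣAx̄ = (3500.00)(7.00) + (900.00)(59.00) + (900.00)(59.00) = 130700.00 cm³
ΣAȳ = (3500.00)(125.00) + (900.00)(5.00) + (900.00)(245.00) = 662500.00 cm³
x̄ = 130700.00 / 5300.00 = 24.66 cm
ȳ = 662500.00 / 5300.00 = 125.00 cm

x̄ = 24.66 cm, ȳ = 125.00 cm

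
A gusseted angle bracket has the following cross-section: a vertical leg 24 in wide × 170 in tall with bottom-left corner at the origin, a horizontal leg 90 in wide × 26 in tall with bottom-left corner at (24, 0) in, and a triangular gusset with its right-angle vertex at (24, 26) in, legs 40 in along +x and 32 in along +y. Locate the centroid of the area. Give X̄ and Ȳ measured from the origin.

X̄ = 33.19 in, Ȳ = 56.75 in

Part | A | x̄ᵢ | ȳᵢ | A·x̄ᵢ | A·ȳᵢ
vertical leg | 4080.00 | 12.00 | 85.00 | 48960.00 | 346800.00
horizontal leg | 2340.00 | 69.00 | 13.00 | 161460.00 | 30420.00
gusset | 640.00 | 37.33 | 36.67 | 23893.33 | 23466.67
Σ | 7060.00 |  |  | 234313.33 | 400686.67
X̄ = 234313.33 / 7060.00 = 33.19 in
Ȳ = 400686.67 / 7060.00 = 56.75 in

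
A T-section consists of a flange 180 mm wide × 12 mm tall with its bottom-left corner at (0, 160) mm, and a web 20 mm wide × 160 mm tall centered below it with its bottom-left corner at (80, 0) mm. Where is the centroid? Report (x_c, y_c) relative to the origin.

web: A = 20 × 160 = 3200.00, centroid at (90.00, 80.00).
flange: A = 180 × 12 = 2160.00, centroid at (90.00, 166.00).
ΣA = 5360.00 mm², ΣAx_c = 482400.00 mm³, ΣAy_c = 614560.00 mm³.
x_c = 482400.00/5360.00 = 90.00 mm; y_c = 614560.00/5360.00 = 114.66 mm.

x_c = 90.00 mm, y_c = 114.66 mm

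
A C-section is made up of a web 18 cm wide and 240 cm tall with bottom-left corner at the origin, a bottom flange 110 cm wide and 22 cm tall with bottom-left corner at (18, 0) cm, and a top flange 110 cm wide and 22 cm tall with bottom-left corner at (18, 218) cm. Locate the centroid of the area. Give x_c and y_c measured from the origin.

x_c = 42.82 cm, y_c = 120.00 cm

Part | A | x̄ᵢ | ȳᵢ | A·x̄ᵢ | A·ȳᵢ
web | 4320.00 | 9.00 | 120.00 | 38880.00 | 518400.00
bottom flange | 2420.00 | 73.00 | 11.00 | 176660.00 | 26620.00
top flange | 2420.00 | 73.00 | 229.00 | 176660.00 | 554180.00
Σ | 9160.00 |  |  | 392200.00 | 1099200.00
x_c = 392200.00 / 9160.00 = 42.82 cm
y_c = 1099200.00 / 9160.00 = 120.00 cm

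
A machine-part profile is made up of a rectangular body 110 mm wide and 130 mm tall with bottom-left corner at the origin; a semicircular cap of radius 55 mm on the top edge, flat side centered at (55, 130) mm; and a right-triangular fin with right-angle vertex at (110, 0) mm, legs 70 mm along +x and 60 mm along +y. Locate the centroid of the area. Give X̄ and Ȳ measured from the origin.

rectangular body: A = 110 × 130 = 14300.00, centroid at (55.00, 65.00).
semicircular top: A = ½π·55² = 4751.66, centroid at (55.00, 153.34).
triangular fin: A = ½·70·60 = 2100.00, centroid at (133.33, 20.00).
ΣA = 21151.66 mm²
ΣAX̄ = (14300.00)(55.00) + (4751.66)(55.00) + (2100.00)(133.33) = 1327841.24 mm³
ΣAȲ = (14300.00)(65.00) + (4751.66)(153.34) + (2100.00)(20.00) = 1700132.32 mm³
X̄ = 1327841.24 / 21151.66 = 62.78 mm
Ȳ = 1700132.32 / 21151.66 = 80.38 mm

X̄ = 62.78 mm, Ȳ = 80.38 mm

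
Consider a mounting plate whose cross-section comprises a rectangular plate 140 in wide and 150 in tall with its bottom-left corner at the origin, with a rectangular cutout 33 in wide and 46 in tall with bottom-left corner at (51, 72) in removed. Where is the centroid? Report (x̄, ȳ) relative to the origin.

x̄ = 70.19 in, ȳ = 73.44 in

plate: A = 140 × 150 = 21000.00, centroid at (70.00, 75.00).
hole: A = −(33 × 46) = -1518.00, centroid at (67.50, 95.00).
ΣA = 19482.00 in²
ΣAx̄ = (21000.00)(70.00) + (-1518.00)(67.50) = 1367535.00 in³
ΣAȳ = (21000.00)(75.00) + (-1518.00)(95.00) = 1430790.00 in³
x̄ = 1367535.00 / 19482.00 = 70.19 in
ȳ = 1430790.00 / 19482.00 = 73.44 in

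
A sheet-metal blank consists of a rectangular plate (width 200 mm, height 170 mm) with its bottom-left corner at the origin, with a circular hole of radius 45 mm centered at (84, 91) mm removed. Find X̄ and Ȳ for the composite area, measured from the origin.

plate: A = 200 × 170 = 34000.00, centroid at (100.00, 85.00).
hole: A = −π·45² = -6361.73, centroid at (84.00, 91.00).
ΣA = 27638.27 mm²
ΣAX̄ = (34000.00)(100.00) + (-6361.73)(84.00) = 2865615.09 mm³
ΣAȲ = (34000.00)(85.00) + (-6361.73)(91.00) = 2311083.01 mm³
X̄ = 2865615.09 / 27638.27 = 103.68 mm
Ȳ = 2311083.01 / 27638.27 = 83.62 mm

X̄ = 103.68 mm, Ȳ = 83.62 mm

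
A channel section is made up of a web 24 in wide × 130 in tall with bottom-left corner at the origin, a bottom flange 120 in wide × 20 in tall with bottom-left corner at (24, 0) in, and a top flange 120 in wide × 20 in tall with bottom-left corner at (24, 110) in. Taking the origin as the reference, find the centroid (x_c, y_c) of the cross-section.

x_c = 55.64 in, y_c = 65.00 in

Part | A | x̄ᵢ | ȳᵢ | A·x̄ᵢ | A·ȳᵢ
web | 3120.00 | 12.00 | 65.00 | 37440.00 | 202800.00
bottom flange | 2400.00 | 84.00 | 10.00 | 201600.00 | 24000.00
top flange | 2400.00 | 84.00 | 120.00 | 201600.00 | 288000.00
Σ | 7920.00 |  |  | 440640.00 | 514800.00
x_c = 440640.00 / 7920.00 = 55.64 in
y_c = 514800.00 / 7920.00 = 65.00 in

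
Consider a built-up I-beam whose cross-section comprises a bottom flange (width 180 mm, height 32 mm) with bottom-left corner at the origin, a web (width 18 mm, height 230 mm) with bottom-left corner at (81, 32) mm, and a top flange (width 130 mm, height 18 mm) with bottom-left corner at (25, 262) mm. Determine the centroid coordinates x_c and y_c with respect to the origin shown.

Part | A | x̄ᵢ | ȳᵢ | A·x̄ᵢ | A·ȳᵢ
bottom flange | 5760.00 | 90.00 | 16.00 | 518400.00 | 92160.00
web | 4140.00 | 90.00 | 147.00 | 372600.00 | 608580.00
top flange | 2340.00 | 90.00 | 271.00 | 210600.00 | 634140.00
Σ | 12240.00 |  |  | 1101600.00 | 1334880.00
x_c = 1101600.00 / 12240.00 = 90.00 mm
y_c = 1334880.00 / 12240.00 = 109.06 mm

x_c = 90.00 mm, y_c = 109.06 mm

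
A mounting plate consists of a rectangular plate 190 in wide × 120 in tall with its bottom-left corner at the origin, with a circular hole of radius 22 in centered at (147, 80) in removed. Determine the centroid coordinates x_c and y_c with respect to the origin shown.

Part | A | x̄ᵢ | ȳᵢ | A·x̄ᵢ | A·ȳᵢ
plate | 22800.00 | 95.00 | 60.00 | 2166000.00 | 1368000.00
hole | -1520.53 | 147.00 | 80.00 | -223518.03 | -121642.47
Σ | 21279.47 |  |  | 1942481.97 | 1246357.53
x_c = 1942481.97 / 21279.47 = 91.28 in
y_c = 1246357.53 / 21279.47 = 58.57 in

x_c = 91.28 in, y_c = 58.57 in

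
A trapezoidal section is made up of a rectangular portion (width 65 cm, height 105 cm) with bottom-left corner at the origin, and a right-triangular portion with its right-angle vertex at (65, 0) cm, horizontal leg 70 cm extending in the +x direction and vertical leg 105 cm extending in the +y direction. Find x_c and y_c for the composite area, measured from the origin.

x_c = 52.04 cm, y_c = 46.38 cm

rectangular portion: A = 65 × 105 = 6825.00, centroid at (32.50, 52.50).
triangular portion: A = ½·70·105 = 3675.00, centroid at (88.33, 35.00).
ΣA = 10500.00 cm², ΣAx_c = 546437.50 cm³, ΣAy_c = 486937.50 cm³.
x_c = 546437.50/10500.00 = 52.04 cm; y_c = 486937.50/10500.00 = 46.38 cm.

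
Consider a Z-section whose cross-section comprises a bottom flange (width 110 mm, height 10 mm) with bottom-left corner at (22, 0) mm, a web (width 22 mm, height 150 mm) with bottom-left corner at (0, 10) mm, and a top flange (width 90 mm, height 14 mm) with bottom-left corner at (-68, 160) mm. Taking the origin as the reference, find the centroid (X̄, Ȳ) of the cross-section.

Part | A | x̄ᵢ | ȳᵢ | A·x̄ᵢ | A·ȳᵢ
bottom flange | 1100.00 | 77.00 | 5.00 | 84700.00 | 5500.00
web | 3300.00 | 11.00 | 85.00 | 36300.00 | 280500.00
top flange | 1260.00 | -23.00 | 167.00 | -28980.00 | 210420.00
Σ | 5660.00 |  |  | 92020.00 | 496420.00
X̄ = 92020.00 / 5660.00 = 16.26 mm
Ȳ = 496420.00 / 5660.00 = 87.71 mm

X̄ = 16.26 mm, Ȳ = 87.71 mm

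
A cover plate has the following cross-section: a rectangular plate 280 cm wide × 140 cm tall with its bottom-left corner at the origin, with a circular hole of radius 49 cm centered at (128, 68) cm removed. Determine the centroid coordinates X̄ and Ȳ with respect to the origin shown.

plate: A = 280 × 140 = 39200.00, centroid at (140.00, 70.00).
hole: A = −π·49² = -7542.96, centroid at (128.00, 68.00).
ΣA = 31657.04 cm², ΣAX̄ = 4522500.61 cm³, ΣAȲ = 2231078.45 cm³.
X̄ = 4522500.61/31657.04 = 142.86 cm; Ȳ = 2231078.45/31657.04 = 70.48 cm.

X̄ = 142.86 cm, Ȳ = 70.48 cm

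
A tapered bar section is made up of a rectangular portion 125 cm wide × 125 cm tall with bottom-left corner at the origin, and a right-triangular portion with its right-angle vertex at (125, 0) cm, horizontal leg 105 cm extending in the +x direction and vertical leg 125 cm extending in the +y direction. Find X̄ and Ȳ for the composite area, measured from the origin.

rectangular portion: A = 125 × 125 = 15625.00, centroid at (62.50, 62.50).
triangular portion: A = ½·105·125 = 6562.50, centroid at (160.00, 41.67).
ΣA = 22187.50 cm², ΣAX̄ = 2026562.50 cm³, ΣAȲ = 1250000.00 cm³.
X̄ = 2026562.50/22187.50 = 91.34 cm; Ȳ = 1250000.00/22187.50 = 56.34 cm.

X̄ = 91.34 cm, Ȳ = 56.34 cm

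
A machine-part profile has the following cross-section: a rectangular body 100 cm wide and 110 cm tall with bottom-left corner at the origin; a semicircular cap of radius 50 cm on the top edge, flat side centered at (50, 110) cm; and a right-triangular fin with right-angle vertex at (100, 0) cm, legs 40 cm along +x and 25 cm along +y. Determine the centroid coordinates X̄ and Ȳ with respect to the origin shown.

X̄ = 52.05 cm, Ȳ = 72.89 cm

rectangular body: A = 100 × 110 = 11000.00, centroid at (50.00, 55.00).
semicircular top: A = ½π·50² = 3926.99, centroid at (50.00, 131.22).
triangular fin: A = ½·40·25 = 500.00, centroid at (113.33, 8.33).
ΣA = 15426.99 cm², ΣAX̄ = 803016.21 cm³, ΣAȲ = 1124468.99 cm³.
X̄ = 803016.21/15426.99 = 52.05 cm; Ȳ = 1124468.99/15426.99 = 72.89 cm.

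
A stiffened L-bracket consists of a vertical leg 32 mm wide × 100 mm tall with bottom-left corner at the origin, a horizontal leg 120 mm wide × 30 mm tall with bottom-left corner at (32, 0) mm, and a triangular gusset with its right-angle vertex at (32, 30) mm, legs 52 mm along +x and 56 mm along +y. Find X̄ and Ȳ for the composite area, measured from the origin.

vertical leg: A = 32 × 100 = 3200.00, centroid at (16.00, 50.00).
horizontal leg: A = 120 × 30 = 3600.00, centroid at (92.00, 15.00).
gusset: A = ½·52·56 = 1456.00, centroid at (49.33, 48.67).
ΣA = 8256.00 mm²
ΣAX̄ = (3200.00)(16.00) + (3600.00)(92.00) + (1456.00)(49.33) = 454229.33 mm³
ΣAȲ = (3200.00)(50.00) + (3600.00)(15.00) + (1456.00)(48.67) = 284858.67 mm³
X̄ = 454229.33 / 8256.00 = 55.02 mm
Ȳ = 284858.67 / 8256.00 = 34.50 mm

X̄ = 55.02 mm, Ȳ = 34.50 mm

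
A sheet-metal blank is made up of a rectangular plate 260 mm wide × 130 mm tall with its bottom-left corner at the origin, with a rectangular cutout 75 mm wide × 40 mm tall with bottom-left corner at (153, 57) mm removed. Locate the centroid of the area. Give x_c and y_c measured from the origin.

plate: A = 260 × 130 = 33800.00, centroid at (130.00, 65.00).
hole: A = −(75 × 40) = -3000.00, centroid at (190.50, 77.00).
ΣA = 30800.00 mm², ΣAx_c = 3822500.00 mm³, ΣAy_c = 1966000.00 mm³.
x_c = 3822500.00/30800.00 = 124.11 mm; y_c = 1966000.00/30800.00 = 63.83 mm.

x_c = 124.11 mm, y_c = 63.83 mm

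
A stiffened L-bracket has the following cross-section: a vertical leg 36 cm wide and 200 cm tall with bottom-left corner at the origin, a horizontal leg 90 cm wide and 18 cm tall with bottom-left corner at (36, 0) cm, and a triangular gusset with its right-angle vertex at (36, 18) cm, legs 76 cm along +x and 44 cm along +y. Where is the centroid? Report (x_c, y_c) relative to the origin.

x_c = 34.63 cm, y_c = 75.22 cm

vertical leg: A = 36 × 200 = 7200.00, centroid at (18.00, 100.00).
horizontal leg: A = 90 × 18 = 1620.00, centroid at (81.00, 9.00).
gusset: A = ½·76·44 = 1672.00, centroid at (61.33, 32.67).
ΣA = 10492.00 cm²
ΣAx_c = (7200.00)(18.00) + (1620.00)(81.00) + (1672.00)(61.33) = 363369.33 cm³
ΣAy_c = (7200.00)(100.00) + (1620.00)(9.00) + (1672.00)(32.67) = 789198.67 cm³
x_c = 363369.33 / 10492.00 = 34.63 cm
y_c = 789198.67 / 10492.00 = 75.22 cm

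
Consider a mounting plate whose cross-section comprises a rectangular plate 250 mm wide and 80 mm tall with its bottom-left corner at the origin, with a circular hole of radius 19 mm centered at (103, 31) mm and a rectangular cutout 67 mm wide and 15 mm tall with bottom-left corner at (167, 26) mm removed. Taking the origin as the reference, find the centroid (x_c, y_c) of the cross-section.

x_c = 122.15 mm, y_c = 40.94 mm

plate: A = 250 × 80 = 20000.00, centroid at (125.00, 40.00).
hole 1: A = −π·19² = -1134.11, centroid at (103.00, 31.00).
hole 2: A = −(67 × 15) = -1005.00, centroid at (200.50, 33.50).
ΣA = 17860.89 mm²
ΣAx_c = (20000.00)(125.00) + (-1134.11)(103.00) + (-1005.00)(200.50) = 2181683.66 mm³
ΣAy_c = (20000.00)(40.00) + (-1134.11)(31.00) + (-1005.00)(33.50) = 731174.94 mm³
x_c = 2181683.66 / 17860.89 = 122.15 mm
y_c = 731174.94 / 17860.89 = 40.94 mm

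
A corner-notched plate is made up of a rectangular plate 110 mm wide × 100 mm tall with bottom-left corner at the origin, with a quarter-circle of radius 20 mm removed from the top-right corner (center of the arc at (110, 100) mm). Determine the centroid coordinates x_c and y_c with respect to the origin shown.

plate: A = 110 × 100 = 11000.00, centroid at (55.00, 50.00).
removed quarter-circle: A = −¼π·20² = -314.16, centroid at (101.51, 91.51).
ΣA = 10685.84 mm²
ΣAx_c = (11000.00)(55.00) + (-314.16)(101.51) = 573109.15 mm³
ΣAy_c = (11000.00)(50.00) + (-314.16)(91.51) = 521250.74 mm³
x_c = 573109.15 / 10685.84 = 53.63 mm
y_c = 521250.74 / 10685.84 = 48.78 mm

x_c = 53.63 mm, y_c = 48.78 mm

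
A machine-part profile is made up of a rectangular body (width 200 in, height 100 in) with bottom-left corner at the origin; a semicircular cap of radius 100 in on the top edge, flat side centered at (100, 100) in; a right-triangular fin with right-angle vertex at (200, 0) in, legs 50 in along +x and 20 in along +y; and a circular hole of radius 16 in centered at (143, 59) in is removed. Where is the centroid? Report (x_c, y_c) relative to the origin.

x_c = 100.67 in, y_c = 90.20 in

Part | A | x̄ᵢ | ȳᵢ | A·x̄ᵢ | A·ȳᵢ
rectangular body | 20000.00 | 100.00 | 50.00 | 2000000.00 | 1000000.00
semicircular top | 15707.96 | 100.00 | 142.44 | 1570796.33 | 2237462.99
triangular fin | 500.00 | 216.67 | 6.67 | 108333.33 | 3333.33
hole | -804.25 | 143.00 | 59.00 | -115007.42 | -47450.62
Σ | 35403.72 |  |  | 3564122.24 | 3193345.71
x_c = 3564122.24 / 35403.72 = 100.67 in
y_c = 3193345.71 / 35403.72 = 90.20 in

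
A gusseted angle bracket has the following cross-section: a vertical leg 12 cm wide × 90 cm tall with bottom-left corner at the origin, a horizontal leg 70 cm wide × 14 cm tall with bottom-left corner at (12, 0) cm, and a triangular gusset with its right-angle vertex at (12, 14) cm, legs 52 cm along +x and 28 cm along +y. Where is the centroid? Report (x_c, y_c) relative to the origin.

vertical leg: A = 12 × 90 = 1080.00, centroid at (6.00, 45.00).
horizontal leg: A = 70 × 14 = 980.00, centroid at (47.00, 7.00).
gusset: A = ½·52·28 = 728.00, centroid at (29.33, 23.33).
ΣA = 2788.00 cm²
ΣAx_c = (1080.00)(6.00) + (980.00)(47.00) + (728.00)(29.33) = 73894.67 cm³
ΣAy_c = (1080.00)(45.00) + (980.00)(7.00) + (728.00)(23.33) = 72446.67 cm³
x_c = 73894.67 / 2788.00 = 26.50 cm
y_c = 72446.67 / 2788.00 = 25.99 cm

x_c = 26.50 cm, y_c = 25.99 cm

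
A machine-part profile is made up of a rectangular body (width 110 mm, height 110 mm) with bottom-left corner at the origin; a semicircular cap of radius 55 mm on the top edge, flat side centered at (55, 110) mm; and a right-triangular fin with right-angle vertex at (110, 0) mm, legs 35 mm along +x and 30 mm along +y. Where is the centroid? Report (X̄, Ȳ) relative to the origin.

X̄ = 57.01 mm, Ȳ = 75.06 mm

rectangular body: A = 110 × 110 = 12100.00, centroid at (55.00, 55.00).
semicircular top: A = ½π·55² = 4751.66, centroid at (55.00, 133.34).
triangular fin: A = ½·35·30 = 525.00, centroid at (121.67, 10.00).
ΣA = 17376.66 mm²
ΣAX̄ = (12100.00)(55.00) + (4751.66)(55.00) + (525.00)(121.67) = 990716.24 mm³
ΣAȲ = (12100.00)(55.00) + (4751.66)(133.34) + (525.00)(10.00) = 1304349.14 mm³
X̄ = 990716.24 / 17376.66 = 57.01 mm
Ȳ = 1304349.14 / 17376.66 = 75.06 mm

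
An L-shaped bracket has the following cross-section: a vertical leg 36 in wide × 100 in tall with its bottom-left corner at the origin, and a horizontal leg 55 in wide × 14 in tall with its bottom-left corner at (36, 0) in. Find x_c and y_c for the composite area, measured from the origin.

x_c = 26.02 in, y_c = 42.42 in

vertical leg: A = 36 × 100 = 3600.00, centroid at (18.00, 50.00).
horizontal leg: A = 55 × 14 = 770.00, centroid at (63.50, 7.00).
ΣA = 4370.00 in², ΣAx_c = 113695.00 in³, ΣAy_c = 185390.00 in³.
x_c = 113695.00/4370.00 = 26.02 in; y_c = 185390.00/4370.00 = 42.42 in.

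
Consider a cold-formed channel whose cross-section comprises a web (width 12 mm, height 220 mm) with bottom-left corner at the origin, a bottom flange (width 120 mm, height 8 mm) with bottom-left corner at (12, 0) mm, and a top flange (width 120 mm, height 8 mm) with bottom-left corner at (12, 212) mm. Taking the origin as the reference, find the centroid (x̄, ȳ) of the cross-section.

web: A = 12 × 220 = 2640.00, centroid at (6.00, 110.00).
bottom flange: A = 120 × 8 = 960.00, centroid at (72.00, 4.00).
top flange: A = 120 × 8 = 960.00, centroid at (72.00, 216.00).
ΣA = 4560.00 mm², ΣAx̄ = 154080.00 mm³, ΣAȳ = 501600.00 mm³.
x̄ = 154080.00/4560.00 = 33.79 mm; ȳ = 501600.00/4560.00 = 110.00 mm.

x̄ = 33.79 mm, ȳ = 110.00 mm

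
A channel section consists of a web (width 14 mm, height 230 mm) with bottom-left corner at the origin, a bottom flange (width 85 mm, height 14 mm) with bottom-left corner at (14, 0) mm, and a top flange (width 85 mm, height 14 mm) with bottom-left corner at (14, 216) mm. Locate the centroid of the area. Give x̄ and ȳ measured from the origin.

web: A = 14 × 230 = 3220.00, centroid at (7.00, 115.00).
bottom flange: A = 85 × 14 = 1190.00, centroid at (56.50, 7.00).
top flange: A = 85 × 14 = 1190.00, centroid at (56.50, 223.00).
ΣA = 5600.00 mm², ΣAx̄ = 157010.00 mm³, ΣAȳ = 644000.00 mm³.
x̄ = 157010.00/5600.00 = 28.04 mm; ȳ = 644000.00/5600.00 = 115.00 mm.

x̄ = 28.04 mm, ȳ = 115.00 mm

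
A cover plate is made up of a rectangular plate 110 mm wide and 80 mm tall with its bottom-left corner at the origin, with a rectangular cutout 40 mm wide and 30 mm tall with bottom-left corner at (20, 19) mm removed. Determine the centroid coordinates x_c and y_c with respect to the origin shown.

x_c = 57.37 mm, y_c = 40.95 mm

Part | A | x̄ᵢ | ȳᵢ | A·x̄ᵢ | A·ȳᵢ
plate | 8800.00 | 55.00 | 40.00 | 484000.00 | 352000.00
hole | -1200.00 | 40.00 | 34.00 | -48000.00 | -40800.00
Σ | 7600.00 |  |  | 436000.00 | 311200.00
x_c = 436000.00 / 7600.00 = 57.37 mm
y_c = 311200.00 / 7600.00 = 40.95 mm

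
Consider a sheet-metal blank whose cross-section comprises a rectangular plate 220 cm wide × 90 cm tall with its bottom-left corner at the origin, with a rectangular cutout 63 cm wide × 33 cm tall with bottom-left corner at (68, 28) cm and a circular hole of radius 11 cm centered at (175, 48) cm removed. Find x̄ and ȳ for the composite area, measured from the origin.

Part | A | x̄ᵢ | ȳᵢ | A·x̄ᵢ | A·ȳᵢ
plate | 19800.00 | 110.00 | 45.00 | 2178000.00 | 891000.00
hole 1 | -2079.00 | 99.50 | 44.50 | -206860.50 | -92515.50
hole 2 | -380.13 | 175.00 | 48.00 | -66523.22 | -18246.37
Σ | 17340.87 |  |  | 1904616.28 | 780238.13
x̄ = 1904616.28 / 17340.87 = 109.83 cm
ȳ = 780238.13 / 17340.87 = 44.99 cm

x̄ = 109.83 cm, ȳ = 44.99 cm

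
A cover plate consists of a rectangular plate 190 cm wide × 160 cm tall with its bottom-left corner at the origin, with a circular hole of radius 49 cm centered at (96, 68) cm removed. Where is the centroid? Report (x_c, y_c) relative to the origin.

x_c = 94.67 cm, y_c = 83.96 cm

Part | A | x̄ᵢ | ȳᵢ | A·x̄ᵢ | A·ȳᵢ
plate | 30400.00 | 95.00 | 80.00 | 2888000.00 | 2432000.00
hole | -7542.96 | 96.00 | 68.00 | -724124.54 | -512921.55
Σ | 22857.04 |  |  | 2163875.46 | 1919078.45
x_c = 2163875.46 / 22857.04 = 94.67 cm
y_c = 1919078.45 / 22857.04 = 83.96 cm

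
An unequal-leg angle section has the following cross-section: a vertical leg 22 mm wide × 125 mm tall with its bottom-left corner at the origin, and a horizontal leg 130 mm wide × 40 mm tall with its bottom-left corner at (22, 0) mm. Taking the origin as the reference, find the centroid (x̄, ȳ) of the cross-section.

x̄ = 60.71 mm, ȳ = 34.70 mm

vertical leg: A = 22 × 125 = 2750.00, centroid at (11.00, 62.50).
horizontal leg: A = 130 × 40 = 5200.00, centroid at (87.00, 20.00).
ΣA = 7950.00 mm², ΣAx̄ = 482650.00 mm³, ΣAȳ = 275875.00 mm³.
x̄ = 482650.00/7950.00 = 60.71 mm; ȳ = 275875.00/7950.00 = 34.70 mm.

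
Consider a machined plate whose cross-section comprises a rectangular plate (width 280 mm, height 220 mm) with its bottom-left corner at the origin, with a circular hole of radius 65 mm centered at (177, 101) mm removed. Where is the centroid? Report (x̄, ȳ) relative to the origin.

Part | A | x̄ᵢ | ȳᵢ | A·x̄ᵢ | A·ȳᵢ
plate | 61600.00 | 140.00 | 110.00 | 8624000.00 | 6776000.00
hole | -13273.23 | 177.00 | 101.00 | -2349361.53 | -1340596.13
Σ | 48326.77 |  |  | 6274638.47 | 5435403.87
x̄ = 6274638.47 / 48326.77 = 129.84 mm
ȳ = 5435403.87 / 48326.77 = 112.47 mm

x̄ = 129.84 mm, ȳ = 112.47 mm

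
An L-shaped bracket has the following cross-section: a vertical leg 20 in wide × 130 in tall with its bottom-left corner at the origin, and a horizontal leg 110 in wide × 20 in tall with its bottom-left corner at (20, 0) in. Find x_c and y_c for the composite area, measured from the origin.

Part | A | x̄ᵢ | ȳᵢ | A·x̄ᵢ | A·ȳᵢ
vertical leg | 2600.00 | 10.00 | 65.00 | 26000.00 | 169000.00
horizontal leg | 2200.00 | 75.00 | 10.00 | 165000.00 | 22000.00
Σ | 4800.00 |  |  | 191000.00 | 191000.00
x_c = 191000.00 / 4800.00 = 39.79 in
y_c = 191000.00 / 4800.00 = 39.79 in

x_c = 39.79 in, y_c = 39.79 in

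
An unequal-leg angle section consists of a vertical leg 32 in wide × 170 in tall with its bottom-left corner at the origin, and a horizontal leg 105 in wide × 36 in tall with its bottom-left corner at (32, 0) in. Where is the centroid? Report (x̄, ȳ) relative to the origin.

Part | A | x̄ᵢ | ȳᵢ | A·x̄ᵢ | A·ȳᵢ
vertical leg | 5440.00 | 16.00 | 85.00 | 87040.00 | 462400.00
horizontal leg | 3780.00 | 84.50 | 18.00 | 319410.00 | 68040.00
Σ | 9220.00 |  |  | 406450.00 | 530440.00
x̄ = 406450.00 / 9220.00 = 44.08 in
ȳ = 530440.00 / 9220.00 = 57.53 in

x̄ = 44.08 in, ȳ = 57.53 in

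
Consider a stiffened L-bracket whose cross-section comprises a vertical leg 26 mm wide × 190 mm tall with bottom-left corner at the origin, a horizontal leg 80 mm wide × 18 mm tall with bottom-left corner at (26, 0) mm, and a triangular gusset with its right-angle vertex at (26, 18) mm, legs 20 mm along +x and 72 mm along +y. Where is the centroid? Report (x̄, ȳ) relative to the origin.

x̄ = 25.74 mm, ȳ = 72.18 mm

vertical leg: A = 26 × 190 = 4940.00, centroid at (13.00, 95.00).
horizontal leg: A = 80 × 18 = 1440.00, centroid at (66.00, 9.00).
gusset: A = ½·20·72 = 720.00, centroid at (32.67, 42.00).
ΣA = 7100.00 mm², ΣAx̄ = 182780.00 mm³, ΣAȳ = 512500.00 mm³.
x̄ = 182780.00/7100.00 = 25.74 mm; ȳ = 512500.00/7100.00 = 72.18 mm.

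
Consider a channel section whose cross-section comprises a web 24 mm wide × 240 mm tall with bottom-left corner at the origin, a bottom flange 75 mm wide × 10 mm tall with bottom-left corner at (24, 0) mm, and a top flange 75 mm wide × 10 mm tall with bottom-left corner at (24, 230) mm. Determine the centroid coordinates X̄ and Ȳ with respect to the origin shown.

web: A = 24 × 240 = 5760.00, centroid at (12.00, 120.00).
bottom flange: A = 75 × 10 = 750.00, centroid at (61.50, 5.00).
top flange: A = 75 × 10 = 750.00, centroid at (61.50, 235.00).
ΣA = 7260.00 mm², ΣAX̄ = 161370.00 mm³, ΣAȲ = 871200.00 mm³.
X̄ = 161370.00/7260.00 = 22.23 mm; Ȳ = 871200.00/7260.00 = 120.00 mm.

X̄ = 22.23 mm, Ȳ = 120.00 mm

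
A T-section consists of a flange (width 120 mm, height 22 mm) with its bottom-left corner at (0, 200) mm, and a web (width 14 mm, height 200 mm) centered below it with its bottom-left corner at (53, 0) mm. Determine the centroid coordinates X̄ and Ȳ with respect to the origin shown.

X̄ = 60.00 mm, Ȳ = 153.87 mm

Part | A | x̄ᵢ | ȳᵢ | A·x̄ᵢ | A·ȳᵢ
web | 2800.00 | 60.00 | 100.00 | 168000.00 | 280000.00
flange | 2640.00 | 60.00 | 211.00 | 158400.00 | 557040.00
Σ | 5440.00 |  |  | 326400.00 | 837040.00
X̄ = 326400.00 / 5440.00 = 60.00 mm
Ȳ = 837040.00 / 5440.00 = 153.87 mm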